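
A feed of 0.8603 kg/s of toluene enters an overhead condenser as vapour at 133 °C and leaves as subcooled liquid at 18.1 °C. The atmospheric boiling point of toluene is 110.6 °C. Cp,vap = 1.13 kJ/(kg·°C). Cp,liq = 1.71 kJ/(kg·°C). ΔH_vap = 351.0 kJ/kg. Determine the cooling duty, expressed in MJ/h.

vapour 133→110.6 °C: -25.312 kJ/kg
condensation at 110.6 °C: -351 kJ/kg
liquid 110.6→18.1 °C: -158.17 kJ/kg
Δh = -25.312 + -351 + -158.17 = -534.49 kJ/kg
Q = ṁ·Δh = 0.8603 kg/s × -534.49 kJ/kg = -459.82 kJ/s
|Q| = 459.82 kW = 1655.3 MJ/h

Q_c = 1660 MJ/h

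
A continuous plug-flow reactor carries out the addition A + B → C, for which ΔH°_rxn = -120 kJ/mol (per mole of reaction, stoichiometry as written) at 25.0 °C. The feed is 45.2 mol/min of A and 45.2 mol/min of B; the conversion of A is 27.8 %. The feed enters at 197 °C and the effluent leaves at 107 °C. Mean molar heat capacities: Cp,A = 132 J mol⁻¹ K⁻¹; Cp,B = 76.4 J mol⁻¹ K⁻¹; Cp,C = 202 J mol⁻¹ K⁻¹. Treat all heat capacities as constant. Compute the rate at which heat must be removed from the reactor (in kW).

Q_out = 39.4 kW

Extent of reaction ξ = 0.278 × 45.2 = 12.566 mol/min
Reaction term: ξ·ΔH°_rxn = 12.566 × -120 = -1507.9 kJ/min
Sensible, feed 197→25 °C: -1620.2 kJ/min
Outlet flows (mol/min): A 32.634, B 32.634, C 12.566
Sensible, products 25→107 °C: 765.82 kJ/min
Q = ΔH = -2362.2 kJ/min = -39.371 kW
Heat removed = 39.371 kW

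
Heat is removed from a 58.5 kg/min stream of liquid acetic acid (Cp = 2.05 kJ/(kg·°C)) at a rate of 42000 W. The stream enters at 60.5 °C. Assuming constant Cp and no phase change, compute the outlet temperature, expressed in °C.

T_out = 39.5 °C

Q = 42000 W = 2520 kJ/min
ΔT = Q/(ṁ·Cp) = 2520/(58.5×2.05) = 21.013 K
T_out = 60.5 − 21.013 = 39.487 °C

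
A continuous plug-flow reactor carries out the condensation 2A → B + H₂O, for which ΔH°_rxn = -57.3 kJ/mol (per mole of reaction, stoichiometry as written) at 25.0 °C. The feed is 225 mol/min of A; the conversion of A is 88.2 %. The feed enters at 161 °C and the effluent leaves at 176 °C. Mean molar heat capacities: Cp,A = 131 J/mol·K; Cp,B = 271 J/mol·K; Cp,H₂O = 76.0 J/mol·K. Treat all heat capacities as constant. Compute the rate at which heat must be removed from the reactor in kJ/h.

Extent of reaction ξ = 0.882 × 225 / 2 = 99.225 mol/min
Reaction term: ξ·ΔH°_rxn = 99.225 × -57.3 = -5685.6 kJ/min
Sensible, feed 161→25 °C: -4008.6 kJ/min
Outlet flows (mol/min): A 26.55, B 99.225, H₂O 99.225
Sensible, products 25→176 °C: 5724.3 kJ/min
Q = ΔH = -3969.9 kJ/min = -66.165 kW
Heat removed = 238190 kJ/h

Q_out = 238000 kJ/h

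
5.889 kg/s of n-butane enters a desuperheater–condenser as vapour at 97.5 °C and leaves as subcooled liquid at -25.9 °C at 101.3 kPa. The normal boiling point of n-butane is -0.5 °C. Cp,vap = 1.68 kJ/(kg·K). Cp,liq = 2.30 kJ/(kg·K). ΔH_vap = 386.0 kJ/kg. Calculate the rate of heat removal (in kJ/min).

Q_c = 215000 kJ/min

vapour 97.5→-0.5 °C: -164.64 kJ/kg
condensation at -0.5 °C: -386 kJ/kg
liquid -0.5→-25.9 °C: -58.42 kJ/kg
Δh = -164.64 + -386 + -58.42 = -609.06 kJ/kg
Q = ṁ·Δh = 5.889 kg/s × -609.06 kJ/kg = -3586.8 kJ/s
|Q| = 3586.8 kW = 215210 kJ/min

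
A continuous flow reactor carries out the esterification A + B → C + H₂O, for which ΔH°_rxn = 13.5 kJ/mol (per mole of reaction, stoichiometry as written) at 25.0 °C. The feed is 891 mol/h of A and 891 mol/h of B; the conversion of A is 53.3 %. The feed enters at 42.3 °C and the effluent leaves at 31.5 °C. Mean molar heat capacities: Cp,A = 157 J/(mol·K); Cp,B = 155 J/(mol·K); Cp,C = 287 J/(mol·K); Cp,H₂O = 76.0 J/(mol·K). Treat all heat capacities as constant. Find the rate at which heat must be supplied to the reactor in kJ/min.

Extent of reaction ξ = 0.533 × 891 = 474.9 mol/h
Reaction term: ξ·ΔH°_rxn = 474.9 × 13.5 = 6411.2 kJ/h
Sensible, feed 42.3→25 °C: -4809.3 kJ/h
Outlet flows (mol/h): A 416.1, B 416.1, C 474.9, H₂O 474.9
Sensible, products 25→31.5 °C: 1964.4 kJ/h
Q = ΔH = 3566.3 kJ/h = 0.99064 kW
Heat supplied = 59.438 kJ/min

Q_in = 59.4 kJ/min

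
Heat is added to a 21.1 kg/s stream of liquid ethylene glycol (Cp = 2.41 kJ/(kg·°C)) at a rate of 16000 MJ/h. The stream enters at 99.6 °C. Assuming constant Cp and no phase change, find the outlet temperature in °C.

Q = 16000 MJ/h = 4444.4 kJ/s
ΔT = Q/(ṁ·Cp) = 4444.4/(21.1×2.41) = 87.401 K
T_out = 99.6 + 87.401 = 187 °C

T_out = 187 °C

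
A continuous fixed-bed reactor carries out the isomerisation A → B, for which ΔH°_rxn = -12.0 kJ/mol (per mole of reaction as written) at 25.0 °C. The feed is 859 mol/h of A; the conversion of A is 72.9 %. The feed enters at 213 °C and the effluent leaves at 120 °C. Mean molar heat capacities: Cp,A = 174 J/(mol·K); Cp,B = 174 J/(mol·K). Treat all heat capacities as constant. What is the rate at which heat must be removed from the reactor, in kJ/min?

Extent of reaction ξ = 0.729 × 859 = 626.21 mol/h
Reaction term: ξ·ΔH°_rxn = 626.21 × -12.0 = -7514.5 kJ/h
Sensible, feed 213→25 °C: -28100 kJ/h
Outlet flows (mol/h): A 232.79, B 626.21
Sensible, products 25→120 °C: 14199 kJ/h
Q = ΔH = -21415 kJ/h = -5.9486 kW
Heat removed = 356.91 kJ/min

Q_out = 357 kJ/min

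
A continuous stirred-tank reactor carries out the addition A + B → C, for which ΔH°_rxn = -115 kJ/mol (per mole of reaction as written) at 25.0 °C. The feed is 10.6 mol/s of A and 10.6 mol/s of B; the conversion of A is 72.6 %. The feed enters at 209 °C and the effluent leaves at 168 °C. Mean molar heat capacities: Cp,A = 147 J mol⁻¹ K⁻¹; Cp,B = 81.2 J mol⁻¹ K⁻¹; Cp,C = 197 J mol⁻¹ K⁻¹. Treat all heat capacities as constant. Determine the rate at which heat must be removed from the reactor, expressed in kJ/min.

Extent of reaction ξ = 0.726 × 10.6 = 7.6956 mol/s
Reaction term: ξ·ΔH°_rxn = 7.6956 × -115 = -884.99 kJ/s
Sensible, feed 209→25 °C: -445.08 kJ/s
Outlet flows (mol/s): A 2.9044, B 2.9044, C 7.6956
Sensible, products 25→168 °C: 311.57 kJ/s
Q = ΔH = -1018.5 kJ/s = -1018.5 kW
Heat removed = 61110 kJ/min

Q_out = 61100 kJ/min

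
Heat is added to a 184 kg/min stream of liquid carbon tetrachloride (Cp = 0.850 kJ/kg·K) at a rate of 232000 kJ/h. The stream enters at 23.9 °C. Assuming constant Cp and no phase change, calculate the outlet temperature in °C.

Q = 232000 kJ/h = 3866.7 kJ/min
ΔT = Q/(ṁ·Cp) = 3866.7/(184×0.850) = 24.723 K
T_out = 23.9 + 24.723 = 48.623 °C

T_out = 48.6 °C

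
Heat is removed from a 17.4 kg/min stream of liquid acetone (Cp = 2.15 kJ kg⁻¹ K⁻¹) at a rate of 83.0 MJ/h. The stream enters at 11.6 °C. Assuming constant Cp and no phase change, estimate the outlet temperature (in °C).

T_out = -25.4 °C

Q = 83.0 MJ/h = 1383.3 kJ/min
ΔT = Q/(ṁ·Cp) = 1383.3/(17.4×2.15) = 36.978 K
T_out = 11.6 − 36.978 = -25.378 °C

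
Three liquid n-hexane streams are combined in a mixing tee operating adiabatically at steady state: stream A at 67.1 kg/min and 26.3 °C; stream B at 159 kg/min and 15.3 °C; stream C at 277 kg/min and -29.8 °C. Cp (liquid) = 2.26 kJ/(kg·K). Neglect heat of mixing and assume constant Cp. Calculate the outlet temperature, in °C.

T_out = -8.06 °C

Adiabatic, steady state ⇒ Σ ṁᵢCp,ᵢ(T_out − Tᵢ) = 0
T_out = Σ ṁᵢCp,ᵢTᵢ / Σ ṁᵢCp,ᵢ
      = -9169.2 / 1137 = -8.0643 °C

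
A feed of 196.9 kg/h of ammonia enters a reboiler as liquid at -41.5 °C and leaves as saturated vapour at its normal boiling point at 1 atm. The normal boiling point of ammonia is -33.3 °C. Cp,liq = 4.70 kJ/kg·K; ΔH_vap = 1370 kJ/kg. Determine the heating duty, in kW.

Q = 77.0 kW

liquid -41.5→-33.3 °C: 38.54 kJ/kg
vaporisation at -33.3 °C: 1370 kJ/kg
Δh = 38.54 + 1370 = 1408.5 kJ/kg
Q = ṁ·Δh = 196.9 kg/h × 1408.5 kJ/kg = 277340 kJ/h
|Q| = 77.039 kW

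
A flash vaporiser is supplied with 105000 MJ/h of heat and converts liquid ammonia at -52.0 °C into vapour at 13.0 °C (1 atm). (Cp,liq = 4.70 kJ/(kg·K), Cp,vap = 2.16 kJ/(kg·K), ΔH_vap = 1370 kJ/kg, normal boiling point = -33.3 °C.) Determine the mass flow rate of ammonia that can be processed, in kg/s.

Δh = 4.70×(-33.3−-52.0) + 1370 + 2.16×(13.0−-33.3) = 1557.9 kJ/kg
Q = 105000 MJ/h = 29167 kJ/s = 29167 kJ/s
ṁ = Q/Δh = 29167 / 1557.9 = 18.722 kg/s

ṁ = 18.7 kg/s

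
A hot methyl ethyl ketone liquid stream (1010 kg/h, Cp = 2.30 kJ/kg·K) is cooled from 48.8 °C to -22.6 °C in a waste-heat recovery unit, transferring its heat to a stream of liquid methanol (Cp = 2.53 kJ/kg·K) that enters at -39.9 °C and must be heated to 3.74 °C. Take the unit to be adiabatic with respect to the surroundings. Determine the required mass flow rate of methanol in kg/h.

Heat released by hot stream: Q = 1010 × 2.30 × (48.8 − -22.6) = 165860 kJ/h
Energy balance on cold side (adiabatic exchanger): Q = ṁ_c·Cp_c·(T_c,out − T_c,in)
ṁ_c = 165860 / [2.53 × (3.74 − -39.9)] = 1502.2 kg/h

ṁ_c = 1500 kg/h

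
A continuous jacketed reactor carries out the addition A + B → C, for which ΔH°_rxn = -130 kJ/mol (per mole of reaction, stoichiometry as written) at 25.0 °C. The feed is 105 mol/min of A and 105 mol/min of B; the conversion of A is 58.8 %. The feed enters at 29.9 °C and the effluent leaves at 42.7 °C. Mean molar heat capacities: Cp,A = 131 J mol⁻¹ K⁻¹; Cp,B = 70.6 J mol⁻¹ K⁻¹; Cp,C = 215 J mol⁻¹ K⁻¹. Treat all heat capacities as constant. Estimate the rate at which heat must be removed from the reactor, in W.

Q_out = 129000 W

Extent of reaction ξ = 0.588 × 105 = 61.74 mol/min
Reaction term: ξ·ΔH°_rxn = 61.74 × -130 = -8026.2 kJ/min
Sensible, feed 29.9→25 °C: -103.72 kJ/min
Outlet flows (mol/min): A 43.26, B 43.26, C 61.74
Sensible, products 25→42.7 °C: 389.32 kJ/min
Q = ΔH = -7740.6 kJ/min = -129.01 kW
Heat removed = 129010 W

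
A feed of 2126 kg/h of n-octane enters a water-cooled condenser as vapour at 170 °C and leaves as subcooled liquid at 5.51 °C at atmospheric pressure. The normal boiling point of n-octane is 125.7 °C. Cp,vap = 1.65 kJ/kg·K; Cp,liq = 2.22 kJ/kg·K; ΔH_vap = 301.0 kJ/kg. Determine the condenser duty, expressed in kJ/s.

vapour 170→125.7 °C: -73.095 kJ/kg
condensation at 125.7 °C: -301 kJ/kg
liquid 125.7→5.51 °C: -266.82 kJ/kg
Δh = -73.095 + -301 + -266.82 = -640.92 kJ/kg
Q = ṁ·Δh = 2126 kg/h × -640.92 kJ/kg = -1.3626e+06 kJ/h
|Q| = 378.5 kW

Q_c = 378 kJ/s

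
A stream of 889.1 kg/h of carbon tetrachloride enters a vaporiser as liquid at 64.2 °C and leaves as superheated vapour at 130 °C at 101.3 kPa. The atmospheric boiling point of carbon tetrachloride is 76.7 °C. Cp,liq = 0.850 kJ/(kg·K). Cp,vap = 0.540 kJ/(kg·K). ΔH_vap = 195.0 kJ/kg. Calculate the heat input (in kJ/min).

liquid 64.2→76.7 °C: 10.625 kJ/kg
vaporisation at 76.7 °C: 195 kJ/kg
vapour 76.7→130 °C: 28.782 kJ/kg
Δh = 10.625 + 195 + 28.782 = 234.41 kJ/kg
Q = ṁ·Δh = 889.1 kg/h × 234.41 kJ/kg = 208410 kJ/h
|Q| = 57.892 kW = 3473.5 kJ/min

Q = 3470 kJ/min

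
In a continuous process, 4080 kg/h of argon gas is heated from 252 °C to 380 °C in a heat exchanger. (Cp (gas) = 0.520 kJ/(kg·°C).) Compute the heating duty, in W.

Q = 75400 W

Q = ṁ·Cp·ΔT = 4080 × 0.520 × (380 − 252) = 271560 kJ/h
Converting: 271560 / 3600 s = 75.435 kW
Heating duty = 75435 W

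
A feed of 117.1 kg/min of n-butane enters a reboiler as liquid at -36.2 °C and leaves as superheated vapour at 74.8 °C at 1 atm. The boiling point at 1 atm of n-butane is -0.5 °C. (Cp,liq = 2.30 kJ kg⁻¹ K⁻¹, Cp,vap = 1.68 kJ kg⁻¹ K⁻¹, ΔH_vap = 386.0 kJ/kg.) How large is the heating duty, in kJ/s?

liquid -36.2→-0.5 °C: 82.11 kJ/kg
vaporisation at -0.5 °C: 386 kJ/kg
vapour -0.5→74.8 °C: 126.5 kJ/kg
Δh = 82.11 + 386 + 126.5 = 594.61 kJ/kg
Q = ṁ·Δh = 117.1 kg/min × 594.61 kJ/kg = 69629 kJ/min
|Q| = 1160.5 kW

Q = 1160 kJ/s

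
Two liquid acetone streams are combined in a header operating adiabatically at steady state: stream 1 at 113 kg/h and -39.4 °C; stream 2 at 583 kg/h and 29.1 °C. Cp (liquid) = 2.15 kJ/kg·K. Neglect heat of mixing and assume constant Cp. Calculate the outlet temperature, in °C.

Adiabatic, steady state ⇒ Σ ṁᵢCp,ᵢ(T_out − Tᵢ) = 0
Σ ṁᵢCp,ᵢTᵢ = 113×2.15×-39.4 + 583×2.15×29.1 = 26903
Σ ṁᵢCp,ᵢ = 113×2.15 + 583×2.15 = 1496.4
T_out = 26903 / 1496.4 = 17.979 °C

T_out = 18.0 °C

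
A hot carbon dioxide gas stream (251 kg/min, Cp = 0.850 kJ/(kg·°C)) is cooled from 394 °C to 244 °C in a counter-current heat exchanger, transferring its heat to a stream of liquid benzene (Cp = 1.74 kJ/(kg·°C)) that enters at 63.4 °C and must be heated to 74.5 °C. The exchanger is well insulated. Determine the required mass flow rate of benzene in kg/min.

Heat released by hot stream: Q = 251 × 0.850 × (394 − 244) = 32002 kJ/min
Energy balance on cold side (adiabatic exchanger): Q = ṁ_c·Cp_c·(T_c,out − T_c,in)
ṁ_c = 32002 / [1.74 × (74.5 − 63.4)] = 1657 kg/min

ṁ_c = 1660 kg/min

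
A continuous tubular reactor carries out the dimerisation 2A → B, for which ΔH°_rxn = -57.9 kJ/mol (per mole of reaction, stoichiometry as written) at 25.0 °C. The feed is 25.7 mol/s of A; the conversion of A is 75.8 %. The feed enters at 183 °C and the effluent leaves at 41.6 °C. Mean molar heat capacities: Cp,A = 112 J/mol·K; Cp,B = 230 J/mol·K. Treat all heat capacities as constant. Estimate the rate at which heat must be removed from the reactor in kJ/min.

Extent of reaction ξ = 0.758 × 25.7 / 2 = 9.7403 mol/s
Reaction term: ξ·ΔH°_rxn = 9.7403 × -57.9 = -563.96 kJ/s
Sensible, feed 183→25 °C: -454.79 kJ/s
Outlet flows (mol/s): A 6.2194, B 9.7403
Sensible, products 25→41.6 °C: 48.752 kJ/s
Q = ΔH = -970 kJ/s = -970 kW
Heat removed = 58200 kJ/min

Q_out = 58200 kJ/min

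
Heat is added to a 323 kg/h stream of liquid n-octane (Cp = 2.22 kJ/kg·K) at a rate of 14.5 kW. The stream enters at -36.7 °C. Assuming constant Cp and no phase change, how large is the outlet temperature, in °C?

Q = 14.5 kW = 52200 kJ/h
ΔT = Q/(ṁ·Cp) = 52200/(323×2.22) = 72.797 K
T_out = -36.7 + 72.797 = 36.097 °C

T_out = 36.1 °C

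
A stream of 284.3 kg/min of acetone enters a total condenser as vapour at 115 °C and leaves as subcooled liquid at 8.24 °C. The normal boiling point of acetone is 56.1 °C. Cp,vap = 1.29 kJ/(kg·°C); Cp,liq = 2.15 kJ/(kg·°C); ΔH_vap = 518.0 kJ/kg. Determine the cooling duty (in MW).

vapour 115→56.1 °C: -75.981 kJ/kg
condensation at 56.1 °C: -518 kJ/kg
liquid 56.1→8.24 °C: -102.9 kJ/kg
Δh = -75.981 + -518 + -102.9 = -696.88 kJ/kg
Q = ṁ·Δh = 284.3 kg/min × -696.88 kJ/kg = -198120 kJ/min
|Q| = 3302 kW = 3.302 MW

Q_c = 3.30 MW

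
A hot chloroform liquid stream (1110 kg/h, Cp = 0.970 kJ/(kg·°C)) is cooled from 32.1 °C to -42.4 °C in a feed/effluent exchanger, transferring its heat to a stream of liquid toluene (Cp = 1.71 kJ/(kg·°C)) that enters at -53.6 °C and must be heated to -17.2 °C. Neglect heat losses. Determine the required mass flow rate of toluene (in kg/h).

Heat released by hot stream: Q = 1110 × 0.970 × (32.1 − -42.4) = 80214 kJ/h
Energy balance on cold side (adiabatic exchanger): Q = ṁ_c·Cp_c·(T_c,out − T_c,in)
ṁ_c = 80214 / [1.71 × (-17.2 − -53.6)] = 1288.7 kg/h

ṁ_c = 1290 kg/h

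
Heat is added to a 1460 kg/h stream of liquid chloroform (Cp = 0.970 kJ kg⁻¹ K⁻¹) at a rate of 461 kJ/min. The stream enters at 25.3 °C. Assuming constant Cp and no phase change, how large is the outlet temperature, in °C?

Q = 461 kJ/min = 27660 kJ/h
ΔT = Q/(ṁ·Cp) = 27660/(1460×0.970) = 19.531 K
T_out = 25.3 + 19.531 = 44.831 °C

T_out = 44.8 °C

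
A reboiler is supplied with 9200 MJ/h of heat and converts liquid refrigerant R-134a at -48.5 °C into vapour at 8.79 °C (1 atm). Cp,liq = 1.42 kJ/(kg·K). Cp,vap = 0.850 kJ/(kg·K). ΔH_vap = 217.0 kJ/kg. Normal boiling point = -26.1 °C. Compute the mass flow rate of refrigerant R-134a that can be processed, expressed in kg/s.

ṁ = 9.18 kg/s

Δh = 1.42×(-26.1−-48.5) + 217.0 + 0.850×(8.79−-26.1) = 278.46 kJ/kg
Q = 9200 MJ/h = 2555.6 kJ/s = 2555.6 kJ/s
ṁ = Q/Δh = 2555.6 / 278.46 = 9.1773 kg/s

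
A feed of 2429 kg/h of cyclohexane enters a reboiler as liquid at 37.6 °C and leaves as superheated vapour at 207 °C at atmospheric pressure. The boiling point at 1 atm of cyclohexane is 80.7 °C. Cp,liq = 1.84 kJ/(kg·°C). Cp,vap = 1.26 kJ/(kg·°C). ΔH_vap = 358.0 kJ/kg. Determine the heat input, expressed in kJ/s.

Q = 402 kJ/s

liquid 37.6→80.7 °C: 79.304 kJ/kg
vaporisation at 80.7 °C: 358 kJ/kg
vapour 80.7→207 °C: 159.14 kJ/kg
Δh = 79.304 + 358 + 159.14 = 596.44 kJ/kg
Q = ṁ·Δh = 2429 kg/h × 596.44 kJ/kg = 1.4488e+06 kJ/h
|Q| = 402.43 kW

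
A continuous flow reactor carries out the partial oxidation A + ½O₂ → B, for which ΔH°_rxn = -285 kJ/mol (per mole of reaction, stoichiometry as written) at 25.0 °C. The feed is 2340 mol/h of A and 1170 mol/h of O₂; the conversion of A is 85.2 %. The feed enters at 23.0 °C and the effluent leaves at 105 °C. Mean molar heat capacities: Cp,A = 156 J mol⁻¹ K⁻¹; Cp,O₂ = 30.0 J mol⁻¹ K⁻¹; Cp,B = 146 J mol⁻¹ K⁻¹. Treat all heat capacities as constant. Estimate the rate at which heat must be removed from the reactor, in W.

Q_out = 150000 W

Extent of reaction ξ = 0.852 × 2340 = 1993.7 mol/h
Reaction term: ξ·ΔH°_rxn = 1993.7 × -285 = -568200 kJ/h
Sensible, feed 23.0→25 °C: 800.28 kJ/h
Outlet flows (mol/h): A 346.32, O₂ 173.16, B 1993.7
Sensible, products 25→105 °C: 28024 kJ/h
Q = ΔH = -539370 kJ/h = -149.83 kW
Heat removed = 149830 W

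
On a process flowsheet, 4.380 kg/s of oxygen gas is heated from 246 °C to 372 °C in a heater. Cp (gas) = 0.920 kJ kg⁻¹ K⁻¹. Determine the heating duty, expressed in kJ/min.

Q = ṁ·Cp·ΔT = 4.380 × 0.920 × (372 − 246) = 507.73 kJ/s
Heating duty = 30464 kJ/min

Q = 30500 kJ/min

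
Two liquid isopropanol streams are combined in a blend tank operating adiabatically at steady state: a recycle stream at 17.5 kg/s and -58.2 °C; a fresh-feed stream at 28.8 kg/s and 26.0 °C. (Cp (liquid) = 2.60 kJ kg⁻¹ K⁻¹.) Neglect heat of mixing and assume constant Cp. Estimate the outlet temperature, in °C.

No heat crosses the boundary, so H_out = H_in.
T_out = Σ ṁᵢCp,ᵢTᵢ / Σ ṁᵢCp,ᵢ
      = -701.22 / 120.38 = -5.8251 °C

T_out = -5.83 °C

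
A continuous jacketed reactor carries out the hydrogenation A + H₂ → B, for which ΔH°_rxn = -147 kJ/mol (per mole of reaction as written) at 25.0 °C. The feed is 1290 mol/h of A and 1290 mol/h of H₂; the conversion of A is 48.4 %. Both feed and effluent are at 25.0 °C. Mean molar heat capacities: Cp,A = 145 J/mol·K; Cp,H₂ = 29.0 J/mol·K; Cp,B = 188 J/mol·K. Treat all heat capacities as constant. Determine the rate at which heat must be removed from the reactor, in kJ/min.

Q_out = 1530 kJ/min

Extent of reaction ξ = 0.484 × 1290 = 624.36 mol/h
Reaction term: ξ·ΔH°_rxn = 624.36 × -147 = -91781 kJ/h
Q = ΔH = -91781 kJ/h = -25.495 kW
Heat removed = 1529.7 kJ/min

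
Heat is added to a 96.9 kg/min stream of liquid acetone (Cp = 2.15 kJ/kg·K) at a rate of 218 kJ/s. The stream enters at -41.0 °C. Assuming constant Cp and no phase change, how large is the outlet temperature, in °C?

T_out = 21.8 °C

Q = 218 kJ/s = 13080 kJ/min
ΔT = Q/(ṁ·Cp) = 13080/(96.9×2.15) = 62.783 K
T_out = -41.0 + 62.783 = 21.783 °C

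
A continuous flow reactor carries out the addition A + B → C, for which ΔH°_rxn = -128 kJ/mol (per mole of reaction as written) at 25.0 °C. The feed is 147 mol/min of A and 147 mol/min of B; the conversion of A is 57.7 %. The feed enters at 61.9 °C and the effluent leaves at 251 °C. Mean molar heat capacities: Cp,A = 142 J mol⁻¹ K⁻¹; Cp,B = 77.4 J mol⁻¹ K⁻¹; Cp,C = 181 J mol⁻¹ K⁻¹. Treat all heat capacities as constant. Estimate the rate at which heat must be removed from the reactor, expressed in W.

Q_out = 91600 W

Extent of reaction ξ = 0.577 × 147 = 84.819 mol/min
Reaction term: ξ·ΔH°_rxn = 84.819 × -128 = -10857 kJ/min
Sensible, feed 61.9→25 °C: -1190.1 kJ/min
Outlet flows (mol/min): A 62.181, B 62.181, C 84.819
Sensible, products 25→251 °C: 6552.8 kJ/min
Q = ΔH = -5494.1 kJ/min = -91.568 kW
Heat removed = 91568 W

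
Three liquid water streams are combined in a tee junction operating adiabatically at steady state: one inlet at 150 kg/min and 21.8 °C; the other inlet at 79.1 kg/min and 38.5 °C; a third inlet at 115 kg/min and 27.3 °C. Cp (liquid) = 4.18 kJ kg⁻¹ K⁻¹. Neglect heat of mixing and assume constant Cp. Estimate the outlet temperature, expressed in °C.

Adiabatic, steady state ⇒ Σ ṁᵢCp,ᵢ(T_out − Tᵢ) = 0
Σ ṁᵢCp,ᵢTᵢ = 150×4.18×21.8 + 79.1×4.18×38.5 + 115×4.18×27.3 = 39521
Σ ṁᵢCp,ᵢ = 150×4.18 + 79.1×4.18 + 115×4.18 = 1438.3
T_out = 39521 / 1438.3 = 27.477 °C

T_out = 27.5 °C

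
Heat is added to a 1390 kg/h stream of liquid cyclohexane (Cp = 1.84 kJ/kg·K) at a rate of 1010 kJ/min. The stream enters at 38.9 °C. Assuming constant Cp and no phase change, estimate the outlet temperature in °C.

T_out = 62.6 °C

Q = 1010 kJ/min = 60600 kJ/h
ΔT = Q/(ṁ·Cp) = 60600/(1390×1.84) = 23.694 K
T_out = 38.9 + 23.694 = 62.594 °C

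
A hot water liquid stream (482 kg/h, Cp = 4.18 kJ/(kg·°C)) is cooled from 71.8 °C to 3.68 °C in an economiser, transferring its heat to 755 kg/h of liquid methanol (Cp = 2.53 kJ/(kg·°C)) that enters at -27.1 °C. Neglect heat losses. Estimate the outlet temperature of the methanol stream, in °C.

T_c,out = 44.8 °C

Heat released by hot stream: Q = 482 × 4.18 × (71.8 − 3.68) = 137250 kJ/h
Energy balance on cold side (adiabatic exchanger): Q = ṁ_c·Cp_c·(T_c,out − T_c,in)
T_c,out = -27.1 + 137250/(755 × 2.53) = 44.751 °C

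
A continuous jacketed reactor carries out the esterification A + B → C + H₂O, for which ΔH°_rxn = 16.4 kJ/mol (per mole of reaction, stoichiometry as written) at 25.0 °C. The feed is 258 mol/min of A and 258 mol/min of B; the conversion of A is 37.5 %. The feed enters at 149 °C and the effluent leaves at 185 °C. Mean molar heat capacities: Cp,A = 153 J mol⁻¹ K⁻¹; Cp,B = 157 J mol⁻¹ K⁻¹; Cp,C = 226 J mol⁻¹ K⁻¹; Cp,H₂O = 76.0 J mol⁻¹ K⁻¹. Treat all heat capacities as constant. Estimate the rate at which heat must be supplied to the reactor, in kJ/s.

Extent of reaction ξ = 0.375 × 258 = 96.75 mol/min
Reaction term: ξ·ΔH°_rxn = 96.75 × 16.4 = 1586.7 kJ/min
Sensible, feed 149→25 °C: -9917.5 kJ/min
Outlet flows (mol/min): A 161.25, B 161.25, C 96.75, H₂O 96.75
Sensible, products 25→185 °C: 12673 kJ/min
Q = ΔH = 4342.1 kJ/min = 72.369 kW
Heat supplied = 72.369 kJ/s

Q_in = 72.4 kJ/s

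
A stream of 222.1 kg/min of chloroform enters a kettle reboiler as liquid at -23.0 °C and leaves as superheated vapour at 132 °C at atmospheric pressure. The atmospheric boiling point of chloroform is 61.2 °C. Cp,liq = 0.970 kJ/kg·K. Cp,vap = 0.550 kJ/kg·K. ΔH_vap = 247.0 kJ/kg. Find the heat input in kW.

liquid -23.0→61.2 °C: 81.674 kJ/kg
vaporisation at 61.2 °C: 247 kJ/kg
vapour 61.2→132 °C: 38.94 kJ/kg
Δh = 81.674 + 247 + 38.94 = 367.61 kJ/kg
Q = ṁ·Δh = 222.1 kg/min × 367.61 kJ/kg = 81647 kJ/min
|Q| = 1360.8 kW

Q = 1360 kW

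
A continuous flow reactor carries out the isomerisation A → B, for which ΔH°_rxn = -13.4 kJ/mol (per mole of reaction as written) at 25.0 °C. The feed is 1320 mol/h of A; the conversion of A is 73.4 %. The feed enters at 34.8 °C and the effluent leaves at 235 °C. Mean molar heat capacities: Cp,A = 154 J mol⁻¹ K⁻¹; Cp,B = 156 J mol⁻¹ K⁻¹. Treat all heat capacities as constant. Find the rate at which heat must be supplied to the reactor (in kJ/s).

Q_in = 7.81 kJ/s

Extent of reaction ξ = 0.734 × 1320 = 968.88 mol/h
Reaction term: ξ·ΔH°_rxn = 968.88 × -13.4 = -12983 kJ/h
Sensible, feed 34.8→25 °C: -1992.1 kJ/h
Outlet flows (mol/h): A 351.12, B 968.88
Sensible, products 25→235 °C: 43096 kJ/h
Q = ΔH = 28121 kJ/h = 7.8113 kW
Heat supplied = 7.8113 kJ/s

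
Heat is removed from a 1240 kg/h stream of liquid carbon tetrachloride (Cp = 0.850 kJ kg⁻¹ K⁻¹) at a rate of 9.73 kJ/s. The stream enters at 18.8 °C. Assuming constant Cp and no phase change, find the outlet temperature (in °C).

Q = 9.73 kJ/s = 35028 kJ/h
ΔT = Q/(ṁ·Cp) = 35028/(1240×0.850) = 33.233 K
T_out = 18.8 − 33.233 = -14.433 °C

T_out = -14.4 °C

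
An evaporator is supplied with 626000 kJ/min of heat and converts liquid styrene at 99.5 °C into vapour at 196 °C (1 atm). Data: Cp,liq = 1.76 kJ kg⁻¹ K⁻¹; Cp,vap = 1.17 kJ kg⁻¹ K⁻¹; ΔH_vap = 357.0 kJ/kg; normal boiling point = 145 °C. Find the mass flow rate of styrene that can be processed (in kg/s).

Δh = 1.76×(145−99.5) + 357.0 + 1.17×(196−145) = 496.75 kJ/kg
Q = 626000 kJ/min = 10433 kJ/s = 10433 kJ/s
ṁ = Q/Δh = 10433 / 496.75 = 21.003 kg/s

ṁ = 21.0 kg/s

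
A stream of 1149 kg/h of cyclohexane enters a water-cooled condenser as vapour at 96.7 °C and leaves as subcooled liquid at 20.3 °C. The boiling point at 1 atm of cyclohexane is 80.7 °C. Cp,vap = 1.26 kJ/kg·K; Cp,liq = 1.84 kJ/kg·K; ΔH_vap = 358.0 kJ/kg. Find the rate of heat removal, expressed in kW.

vapour 96.7→80.7 °C: -20.16 kJ/kg
condensation at 80.7 °C: -358 kJ/kg
liquid 80.7→20.3 °C: -111.14 kJ/kg
Δh = -20.16 + -358 + -111.14 = -489.3 kJ/kg
Q = ṁ·Δh = 1149 kg/h × -489.3 kJ/kg = -562200 kJ/h
|Q| = 156.17 kW

Q_c = 156 kW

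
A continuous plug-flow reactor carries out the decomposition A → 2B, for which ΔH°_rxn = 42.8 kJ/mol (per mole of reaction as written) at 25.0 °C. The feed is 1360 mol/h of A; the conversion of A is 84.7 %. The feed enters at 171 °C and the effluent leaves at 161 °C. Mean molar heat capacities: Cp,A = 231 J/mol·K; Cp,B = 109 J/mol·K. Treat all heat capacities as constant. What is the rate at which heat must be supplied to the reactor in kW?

Q_in = 12.3 kW

Extent of reaction ξ = 0.847 × 1360 = 1151.9 mol/h
Reaction term: ξ·ΔH°_rxn = 1151.9 × 42.8 = 49302 kJ/h
Sensible, feed 171→25 °C: -45867 kJ/h
Outlet flows (mol/h): A 208.08, B 2303.8
Sensible, products 25→161 °C: 40689 kJ/h
Q = ΔH = 44124 kJ/h = 12.257 kW
Heat supplied = 12.257 kW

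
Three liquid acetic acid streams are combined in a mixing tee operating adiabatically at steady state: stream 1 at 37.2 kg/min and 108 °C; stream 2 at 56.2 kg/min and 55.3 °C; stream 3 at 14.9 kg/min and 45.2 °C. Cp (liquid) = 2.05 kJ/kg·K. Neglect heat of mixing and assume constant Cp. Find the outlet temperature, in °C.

T_out = 72.0 °C

Energy balance with Q = 0: Σ ṁᵢCp,ᵢ(T_out − Tᵢ) = 0
T_out = Σ ṁᵢCp,ᵢTᵢ / Σ ṁᵢCp,ᵢ
      = 15988 / 222.01 = 72.012 °C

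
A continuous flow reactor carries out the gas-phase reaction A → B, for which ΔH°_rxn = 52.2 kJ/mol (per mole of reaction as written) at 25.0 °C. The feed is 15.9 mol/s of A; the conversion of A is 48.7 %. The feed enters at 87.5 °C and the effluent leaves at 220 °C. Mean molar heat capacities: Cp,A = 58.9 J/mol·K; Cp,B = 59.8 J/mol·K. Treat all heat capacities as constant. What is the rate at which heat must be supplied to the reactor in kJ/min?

Extent of reaction ξ = 0.487 × 15.9 = 7.7433 mol/s
Reaction term: ξ·ΔH°_rxn = 7.7433 × 52.2 = 404.2 kJ/s
Sensible, feed 87.5→25 °C: -58.532 kJ/s
Outlet flows (mol/s): A 8.1567, B 7.7433
Sensible, products 25→220 °C: 183.98 kJ/s
Q = ΔH = 529.65 kJ/s = 529.65 kW
Heat supplied = 31779 kJ/min

Q_in = 31800 kJ/min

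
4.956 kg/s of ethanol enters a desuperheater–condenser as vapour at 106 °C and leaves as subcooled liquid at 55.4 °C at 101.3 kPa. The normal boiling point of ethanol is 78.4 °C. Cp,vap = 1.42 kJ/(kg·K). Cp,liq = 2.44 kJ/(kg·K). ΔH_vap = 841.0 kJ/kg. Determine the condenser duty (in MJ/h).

Q_c = 16700 MJ/h

vapour 106→78.4 °C: -39.192 kJ/kg
condensation at 78.4 °C: -841 kJ/kg
liquid 78.4→55.4 °C: -56.12 kJ/kg
Δh = -39.192 + -841 + -56.12 = -936.31 kJ/kg
Q = ṁ·Δh = 4.956 kg/s × -936.31 kJ/kg = -4640.4 kJ/s
|Q| = 4640.4 kW = 16705 MJ/h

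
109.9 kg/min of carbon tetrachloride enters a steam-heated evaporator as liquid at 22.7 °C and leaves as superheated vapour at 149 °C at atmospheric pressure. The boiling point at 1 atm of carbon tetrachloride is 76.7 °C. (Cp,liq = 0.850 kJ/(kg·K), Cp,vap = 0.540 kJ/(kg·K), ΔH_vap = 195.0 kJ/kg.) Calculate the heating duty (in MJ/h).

Q = 1850 MJ/h

liquid 22.7→76.7 °C: 45.9 kJ/kg
vaporisation at 76.7 °C: 195 kJ/kg
vapour 76.7→149 °C: 39.042 kJ/kg
Δh = 45.9 + 195 + 39.042 = 279.94 kJ/kg
Q = ṁ·Δh = 109.9 kg/min × 279.94 kJ/kg = 30766 kJ/min
|Q| = 512.76 kW = 1845.9 MJ/h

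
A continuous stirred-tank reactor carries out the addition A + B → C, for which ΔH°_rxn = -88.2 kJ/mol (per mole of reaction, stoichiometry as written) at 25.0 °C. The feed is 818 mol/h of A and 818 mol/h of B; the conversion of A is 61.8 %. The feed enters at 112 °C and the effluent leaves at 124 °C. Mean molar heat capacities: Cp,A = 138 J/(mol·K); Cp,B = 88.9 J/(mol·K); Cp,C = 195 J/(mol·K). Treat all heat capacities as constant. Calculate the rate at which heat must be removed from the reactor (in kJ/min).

Extent of reaction ξ = 0.618 × 818 = 505.52 mol/h
Reaction term: ξ·ΔH°_rxn = 505.52 × -88.2 = -44587 kJ/h
Sensible, feed 112→25 °C: -16148 kJ/h
Outlet flows (mol/h): A 312.48, B 312.48, C 505.52
Sensible, products 25→124 °C: 16778 kJ/h
Q = ΔH = -43956 kJ/h = -12.21 kW
Heat removed = 732.61 kJ/min

Q_out = 733 kJ/min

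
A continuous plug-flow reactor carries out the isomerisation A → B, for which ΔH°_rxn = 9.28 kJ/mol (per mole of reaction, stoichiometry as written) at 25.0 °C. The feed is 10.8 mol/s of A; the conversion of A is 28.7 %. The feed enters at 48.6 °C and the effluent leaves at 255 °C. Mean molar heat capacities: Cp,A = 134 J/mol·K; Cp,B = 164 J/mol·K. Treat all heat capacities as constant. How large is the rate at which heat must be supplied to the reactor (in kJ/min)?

Q_in = 20900 kJ/min

Extent of reaction ξ = 0.287 × 10.8 = 3.0996 mol/s
Reaction term: ξ·ΔH°_rxn = 3.0996 × 9.28 = 28.764 kJ/s
Sensible, feed 48.6→25 °C: -34.154 kJ/s
Outlet flows (mol/s): A 7.7004, B 3.0996
Sensible, products 25→255 °C: 354.24 kJ/s
Q = ΔH = 348.85 kJ/s = 348.85 kW
Heat supplied = 20931 kJ/min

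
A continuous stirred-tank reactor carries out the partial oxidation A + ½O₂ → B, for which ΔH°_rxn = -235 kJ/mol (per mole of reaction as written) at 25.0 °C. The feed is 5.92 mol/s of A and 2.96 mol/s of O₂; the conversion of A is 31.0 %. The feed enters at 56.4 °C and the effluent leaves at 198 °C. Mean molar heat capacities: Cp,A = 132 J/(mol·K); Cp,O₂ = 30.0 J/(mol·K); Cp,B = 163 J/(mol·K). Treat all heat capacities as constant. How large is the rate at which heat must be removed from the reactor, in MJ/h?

Extent of reaction ξ = 0.310 × 5.92 = 1.8352 mol/s
Reaction term: ξ·ΔH°_rxn = 1.8352 × -235 = -431.27 kJ/s
Sensible, feed 56.4→25 °C: -27.326 kJ/s
Outlet flows (mol/s): A 4.0848, O₂ 2.0424, B 1.8352
Sensible, products 25→198 °C: 155.63 kJ/s
Q = ΔH = -302.97 kJ/s = -302.97 kW
Heat removed = 1090.7 MJ/h

Q_out = 1090 MJ/h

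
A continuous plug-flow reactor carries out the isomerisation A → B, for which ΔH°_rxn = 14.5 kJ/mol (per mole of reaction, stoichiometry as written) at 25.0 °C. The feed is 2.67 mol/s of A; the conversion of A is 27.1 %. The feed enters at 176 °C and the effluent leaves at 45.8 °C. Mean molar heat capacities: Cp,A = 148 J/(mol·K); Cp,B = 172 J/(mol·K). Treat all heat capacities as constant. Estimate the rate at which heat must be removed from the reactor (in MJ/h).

Extent of reaction ξ = 0.271 × 2.67 = 0.72357 mol/s
Reaction term: ξ·ΔH°_rxn = 0.72357 × 14.5 = 10.492 kJ/s
Sensible, feed 176→25 °C: -59.669 kJ/s
Outlet flows (mol/s): A 1.9464, B 0.72357
Sensible, products 25→45.8 °C: 8.5805 kJ/s
Q = ΔH = -40.597 kJ/s = -40.597 kW
Heat removed = 146.15 MJ/h

Q_out = 146 MJ/h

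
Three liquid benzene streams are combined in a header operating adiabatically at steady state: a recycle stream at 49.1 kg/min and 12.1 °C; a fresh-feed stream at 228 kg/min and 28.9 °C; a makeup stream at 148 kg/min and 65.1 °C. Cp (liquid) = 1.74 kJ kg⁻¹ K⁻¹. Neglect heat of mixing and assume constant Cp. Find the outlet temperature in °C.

No heat crosses the boundary, so H_out = H_in.
T_out = Σ ṁᵢCp,ᵢTᵢ / Σ ṁᵢCp,ᵢ
      = 29264 / 739.67 = 39.563 °C

T_out = 39.6 °C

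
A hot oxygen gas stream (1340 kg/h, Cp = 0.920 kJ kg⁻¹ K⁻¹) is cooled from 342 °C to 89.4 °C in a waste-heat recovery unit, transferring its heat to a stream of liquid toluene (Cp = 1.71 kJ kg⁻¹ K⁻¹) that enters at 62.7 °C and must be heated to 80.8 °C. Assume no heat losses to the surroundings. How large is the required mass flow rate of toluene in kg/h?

ṁ_c = 10100 kg/h

Heat released by hot stream: Q = 1340 × 0.920 × (342 − 89.4) = 311410 kJ/h
Energy balance on cold side (adiabatic exchanger): Q = ṁ_c·Cp_c·(T_c,out − T_c,in)
ṁ_c = 311410 / [1.71 × (80.8 − 62.7)] = 10061 kg/h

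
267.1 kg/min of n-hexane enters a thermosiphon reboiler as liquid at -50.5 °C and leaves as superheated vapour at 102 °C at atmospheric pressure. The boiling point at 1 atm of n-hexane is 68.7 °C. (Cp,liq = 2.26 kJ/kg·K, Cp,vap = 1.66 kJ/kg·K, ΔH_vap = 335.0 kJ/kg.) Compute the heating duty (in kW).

liquid -50.5→68.7 °C: 269.39 kJ/kg
vaporisation at 68.7 °C: 335 kJ/kg
vapour 68.7→102 °C: 55.278 kJ/kg
Δh = 269.39 + 335 + 55.278 = 659.67 kJ/kg
Q = ṁ·Δh = 267.1 kg/min × 659.67 kJ/kg = 176200 kJ/min
|Q| = 2936.6 kW

Q = 2940 kW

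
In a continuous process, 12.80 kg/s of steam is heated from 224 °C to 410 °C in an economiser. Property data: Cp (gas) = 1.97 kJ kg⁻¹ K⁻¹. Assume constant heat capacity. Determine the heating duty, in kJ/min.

Q = 281000 kJ/min

Q = ṁ·Cp·ΔT = 12.80 × 1.97 × (410 − 224) = 4690.2 kJ/s
Heating duty = 281410 kJ/min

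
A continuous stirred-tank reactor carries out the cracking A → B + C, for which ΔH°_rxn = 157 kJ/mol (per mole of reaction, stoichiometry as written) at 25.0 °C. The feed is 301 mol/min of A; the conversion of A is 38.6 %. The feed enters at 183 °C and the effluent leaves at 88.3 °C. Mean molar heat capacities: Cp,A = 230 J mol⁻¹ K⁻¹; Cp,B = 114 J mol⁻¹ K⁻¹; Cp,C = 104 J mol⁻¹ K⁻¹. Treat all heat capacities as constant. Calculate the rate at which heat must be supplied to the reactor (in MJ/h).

Q_in = 696 MJ/h

Extent of reaction ξ = 0.386 × 301 = 116.19 mol/min
Reaction term: ξ·ΔH°_rxn = 116.19 × 157 = 18241 kJ/min
Sensible, feed 183→25 °C: -10938 kJ/min
Outlet flows (mol/min): A 184.81, B 116.19, C 116.19
Sensible, products 25→88.3 °C: 4294 kJ/min
Q = ΔH = 11597 kJ/min = 193.28 kW
Heat supplied = 695.81 MJ/h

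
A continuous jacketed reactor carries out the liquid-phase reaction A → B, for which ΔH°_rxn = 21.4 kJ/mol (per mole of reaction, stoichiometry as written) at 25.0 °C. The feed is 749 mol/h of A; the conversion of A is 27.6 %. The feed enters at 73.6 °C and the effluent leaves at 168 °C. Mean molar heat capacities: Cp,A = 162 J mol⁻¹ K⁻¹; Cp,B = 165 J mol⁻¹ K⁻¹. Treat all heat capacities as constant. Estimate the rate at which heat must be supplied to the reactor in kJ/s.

Q_in = 4.44 kJ/s

Extent of reaction ξ = 0.276 × 749 = 206.72 mol/h
Reaction term: ξ·ΔH°_rxn = 206.72 × 21.4 = 4423.9 kJ/h
Sensible, feed 73.6→25 °C: -5897 kJ/h
Outlet flows (mol/h): A 542.28, B 206.72
Sensible, products 25→168 °C: 17440 kJ/h
Q = ΔH = 15967 kJ/h = 4.4352 kW
Heat supplied = 4.4352 kJ/s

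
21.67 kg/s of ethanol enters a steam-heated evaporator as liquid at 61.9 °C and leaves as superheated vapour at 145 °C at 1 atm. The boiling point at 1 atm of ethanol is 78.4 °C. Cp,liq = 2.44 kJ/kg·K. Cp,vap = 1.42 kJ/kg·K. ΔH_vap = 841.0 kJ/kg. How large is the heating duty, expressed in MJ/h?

liquid 61.9→78.4 °C: 40.26 kJ/kg
vaporisation at 78.4 °C: 841 kJ/kg
vapour 78.4→145 °C: 94.572 kJ/kg
Δh = 40.26 + 841 + 94.572 = 975.83 kJ/kg
Q = ṁ·Δh = 21.67 kg/s × 975.83 kJ/kg = 21146 kJ/s
|Q| = 21146 kW = 76127 MJ/h

Q = 76100 MJ/h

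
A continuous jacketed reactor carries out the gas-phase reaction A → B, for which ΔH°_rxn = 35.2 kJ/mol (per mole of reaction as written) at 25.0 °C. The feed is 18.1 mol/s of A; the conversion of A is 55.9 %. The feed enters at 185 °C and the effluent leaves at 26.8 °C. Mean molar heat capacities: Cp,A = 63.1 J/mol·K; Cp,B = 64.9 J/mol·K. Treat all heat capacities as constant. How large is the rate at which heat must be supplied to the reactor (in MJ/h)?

Extent of reaction ξ = 0.559 × 18.1 = 10.118 mol/s
Reaction term: ξ·ΔH°_rxn = 10.118 × 35.2 = 356.15 kJ/s
Sensible, feed 185→25 °C: -182.74 kJ/s
Outlet flows (mol/s): A 7.9821, B 10.118
Sensible, products 25→26.8 °C: 2.0886 kJ/s
Q = ΔH = 175.5 kJ/s = 175.5 kW
Heat supplied = 631.8 MJ/h

Q_in = 632 MJ/h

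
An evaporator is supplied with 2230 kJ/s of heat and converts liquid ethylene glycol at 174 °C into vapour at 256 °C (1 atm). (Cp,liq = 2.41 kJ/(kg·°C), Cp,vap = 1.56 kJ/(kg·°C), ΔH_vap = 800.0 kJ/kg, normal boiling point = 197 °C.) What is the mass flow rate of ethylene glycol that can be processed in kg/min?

ṁ = 141 kg/min

Δh = 2.41×(197−174) + 800.0 + 1.56×(256−197) = 947.47 kJ/kg
Q = 2230 kJ/s = 2230 kJ/s = 133800 kJ/min
ṁ = Q/Δh = 133800 / 947.47 = 141.22 kg/min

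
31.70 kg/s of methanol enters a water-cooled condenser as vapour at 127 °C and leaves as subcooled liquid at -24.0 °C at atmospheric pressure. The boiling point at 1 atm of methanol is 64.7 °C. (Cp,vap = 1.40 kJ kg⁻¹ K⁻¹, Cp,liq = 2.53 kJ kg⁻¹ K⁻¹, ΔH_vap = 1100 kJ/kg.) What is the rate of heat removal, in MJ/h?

Q_c = 161000 MJ/h

vapour 127→64.7 °C: -87.22 kJ/kg
condensation at 64.7 °C: -1100 kJ/kg
liquid 64.7→-24.0 °C: -224.41 kJ/kg
Δh = -87.22 + -1100 + -224.41 = -1411.6 kJ/kg
Q = ṁ·Δh = 31.70 kg/s × -1411.6 kJ/kg = -44749 kJ/s
|Q| = 44749 kW = 161100 MJ/h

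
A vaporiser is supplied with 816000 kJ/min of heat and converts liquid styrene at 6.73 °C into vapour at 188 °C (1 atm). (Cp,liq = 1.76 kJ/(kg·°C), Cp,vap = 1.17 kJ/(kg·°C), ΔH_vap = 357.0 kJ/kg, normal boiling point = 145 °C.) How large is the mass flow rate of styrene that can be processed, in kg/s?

Δh = 1.76×(145−6.73) + 357.0 + 1.17×(188−145) = 650.67 kJ/kg
Q = 816000 kJ/min = 13600 kJ/s = 13600 kJ/s
ṁ = Q/Δh = 13600 / 650.67 = 20.902 kg/s

ṁ = 20.9 kg/s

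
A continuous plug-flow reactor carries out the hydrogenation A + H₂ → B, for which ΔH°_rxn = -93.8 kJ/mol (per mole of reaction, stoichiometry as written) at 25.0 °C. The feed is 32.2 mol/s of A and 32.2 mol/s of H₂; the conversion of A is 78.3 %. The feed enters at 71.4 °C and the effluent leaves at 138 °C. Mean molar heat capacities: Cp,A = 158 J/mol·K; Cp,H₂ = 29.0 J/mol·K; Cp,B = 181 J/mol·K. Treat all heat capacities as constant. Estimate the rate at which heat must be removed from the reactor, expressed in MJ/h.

Q_out = 7130 MJ/h

Extent of reaction ξ = 0.783 × 32.2 = 25.213 mol/s
Reaction term: ξ·ΔH°_rxn = 25.213 × -93.8 = -2364.9 kJ/s
Sensible, feed 71.4→25 °C: -279.39 kJ/s
Outlet flows (mol/s): A 6.9874, H₂ 6.9874, B 25.213
Sensible, products 25→138 °C: 663.32 kJ/s
Q = ΔH = -1981 kJ/s = -1981 kW
Heat removed = 7131.6 MJ/h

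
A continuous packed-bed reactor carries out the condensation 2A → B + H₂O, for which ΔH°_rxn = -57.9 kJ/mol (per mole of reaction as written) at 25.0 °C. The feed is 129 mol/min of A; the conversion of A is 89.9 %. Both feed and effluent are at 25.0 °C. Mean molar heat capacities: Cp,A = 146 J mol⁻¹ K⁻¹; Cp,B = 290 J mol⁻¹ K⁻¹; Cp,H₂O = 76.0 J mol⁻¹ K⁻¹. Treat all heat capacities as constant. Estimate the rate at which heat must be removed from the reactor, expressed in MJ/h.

Q_out = 201 MJ/h

Extent of reaction ξ = 0.899 × 129 / 2 = 57.986 mol/min
Reaction term: ξ·ΔH°_rxn = 57.986 × -57.9 = -3357.4 kJ/min
Q = ΔH = -3357.4 kJ/min = -55.956 kW
Heat removed = 201.44 MJ/h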